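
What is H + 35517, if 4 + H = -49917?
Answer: -14404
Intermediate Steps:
H = -49921 (H = -4 - 49917 = -49921)
H + 35517 = -49921 + 35517 = -14404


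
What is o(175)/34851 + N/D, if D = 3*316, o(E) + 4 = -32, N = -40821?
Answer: -158076311/3670972 ≈ -43.061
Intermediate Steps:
o(E) = -36 (o(E) = -4 - 32 = -36)
D = 948
o(175)/34851 + N/D = -36/34851 - 40821/948 = -36*1/34851 - 40821*1/948 = -12/11617 - 13607/316 = -158076311/3670972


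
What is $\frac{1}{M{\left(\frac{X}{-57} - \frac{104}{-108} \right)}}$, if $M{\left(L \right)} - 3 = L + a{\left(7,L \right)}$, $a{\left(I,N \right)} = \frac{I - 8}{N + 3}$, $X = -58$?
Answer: $\frac{1310715}{6264856} \approx 0.20922$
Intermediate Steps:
$a{\left(I,N \right)} = \frac{-8 + I}{3 + N}$
$M{\left(L \right)} = 3 + L - \frac{1}{3 + L}$ ($M{\left(L \right)} = 3 + \left(L + \frac{-8 + 7}{3 + L}\right) = 3 + \left(L + \frac{1}{3 + L} \left(-1\right)\right) = 3 + \left(L - \frac{1}{3 + L}\right) = 3 + L - \frac{1}{3 + L}$)
$\frac{1}{M{\left(\frac{X}{-57} - \frac{104}{-108} \right)}} = \frac{1}{3 - \left(- \frac{58}{57} - \frac{26}{27}\right) - \frac{1}{3 - \left(- \frac{58}{57} - \frac{26}{27}\right)}} = \frac{1}{3 - - \frac{1016}{513} - \frac{1}{3 - - \frac{1016}{513}}} = \frac{1}{3 + \left(\frac{58}{57} + \frac{26}{27}\right) - \frac{1}{3 + \left(\frac{58}{57} + \frac{26}{27}\right)}} = \frac{1}{3 + \frac{1016}{513} - \frac{1}{3 + \frac{1016}{513}}} = \frac{1}{3 + \frac{1016}{513} - \frac{1}{\frac{2555}{513}}} = \frac{1}{3 + \frac{1016}{513} - \frac{513}{2555}} = \frac{1}{\frac{6264856}{1310715}} = \frac{1310715}{6264856}$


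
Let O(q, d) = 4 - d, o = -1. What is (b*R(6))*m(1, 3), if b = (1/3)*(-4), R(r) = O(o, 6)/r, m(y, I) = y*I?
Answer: 4/3 ≈ 1.3333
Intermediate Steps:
m(y, I) = I*y
R(r) = -2/r (R(r) = (4 - 1*6)/r = (4 - 6)/r = -2/r)
b = -4/3 (b = ((⅓)*1)*(-4) = (⅓)*(-4) = -4/3 ≈ -1.3333)
(b*R(6))*m(1, 3) = (-(-8)/(3*6))*(3*1) = -(-8)/(3*6)*3 = -4/3*(-⅓)*3 = (4/9)*3 = 4/3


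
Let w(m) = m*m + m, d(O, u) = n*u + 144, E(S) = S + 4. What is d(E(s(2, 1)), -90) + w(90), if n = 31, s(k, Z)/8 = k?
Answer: 5544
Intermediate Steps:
s(k, Z) = 8*k
E(S) = 4 + S
d(O, u) = 144 + 31*u (d(O, u) = 31*u + 144 = 144 + 31*u)
w(m) = m + m² (w(m) = m² + m = m + m²)
d(E(s(2, 1)), -90) + w(90) = (144 + 31*(-90)) + 90*(1 + 90) = (144 - 2790) + 90*91 = -2646 + 8190 = 5544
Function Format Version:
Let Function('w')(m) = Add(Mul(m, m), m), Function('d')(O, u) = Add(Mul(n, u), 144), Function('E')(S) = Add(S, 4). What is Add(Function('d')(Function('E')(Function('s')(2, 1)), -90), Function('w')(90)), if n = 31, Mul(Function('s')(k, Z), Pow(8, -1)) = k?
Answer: 5544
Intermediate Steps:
Function('s')(k, Z) = Mul(8, k)
Function('E')(S) = Add(4, S)
Function('d')(O, u) = Add(144, Mul(31, u)) (Function('d')(O, u) = Add(Mul(31, u), 144) = Add(144, Mul(31, u)))
Function('w')(m) = Add(m, Pow(m, 2)) (Function('w')(m) = Add(Pow(m, 2), m) = Add(m, Pow(m, 2)))
Add(Function('d')(Function('E')(Function('s')(2, 1)), -90), Function('w')(90)) = Add(Add(144, Mul(31, -90)), Mul(90, Add(1, 90))) = Add(Add(144, -2790), Mul(90, 91)) = Add(-2646, 8190) = 5544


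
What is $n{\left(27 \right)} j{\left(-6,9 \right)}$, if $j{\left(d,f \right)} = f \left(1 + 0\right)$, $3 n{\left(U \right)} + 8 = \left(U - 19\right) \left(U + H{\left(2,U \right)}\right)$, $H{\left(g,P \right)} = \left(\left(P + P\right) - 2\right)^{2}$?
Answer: $65520$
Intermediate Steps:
$H{\left(g,P \right)} = \left(-2 + 2 P\right)^{2}$ ($H{\left(g,P \right)} = \left(2 P - 2\right)^{2} = \left(-2 + 2 P\right)^{2}$)
$n{\left(U \right)} = - \frac{8}{3} + \frac{\left(-19 + U\right) \left(U + 4 \left(-1 + U\right)^{2}\right)}{3}$ ($n{\left(U \right)} = - \frac{8}{3} + \frac{\left(U - 19\right) \left(U + 4 \left(-1 + U\right)^{2}\right)}{3} = - \frac{8}{3} + \frac{\left(-19 + U\right) \left(U + 4 \left(-1 + U\right)^{2}\right)}{3}$)
$j{\left(d,f \right)} = f$ ($j{\left(d,f \right)} = f 1 = f$)
$n{\left(27 \right)} j{\left(-6,9 \right)} = \left(-28 - \frac{83 \cdot 27^{2}}{3} + \frac{4 \cdot 27^{3}}{3} + \frac{137}{3} \cdot 27\right) 9 = \left(-28 - 20169 + \frac{4}{3} \cdot 19683 + 1233\right) 9 = \left(-28 - 20169 + 26244 + 1233\right) 9 = 7280 \cdot 9 = 65520$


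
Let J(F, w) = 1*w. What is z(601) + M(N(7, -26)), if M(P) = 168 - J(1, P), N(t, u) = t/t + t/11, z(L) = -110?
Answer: 620/11 ≈ 56.364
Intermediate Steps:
J(F, w) = w
N(t, u) = 1 + t/11 (N(t, u) = 1 + t*(1/11) = 1 + t/11)
M(P) = 168 - P
z(601) + M(N(7, -26)) = -110 + (168 - (1 + (1/11)*7)) = -110 + (168 - (1 + 7/11)) = -110 + (168 - 1*18/11) = -110 + (168 - 18/11) = -110 + 1830/11 = 620/11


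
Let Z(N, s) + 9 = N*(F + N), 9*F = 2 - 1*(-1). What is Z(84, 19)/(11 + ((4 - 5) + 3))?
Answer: 7075/13 ≈ 544.23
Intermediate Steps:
F = ⅓ (F = (2 - 1*(-1))/9 = (2 + 1)/9 = (⅑)*3 = ⅓ ≈ 0.33333)
Z(N, s) = -9 + N*(⅓ + N)
Z(84, 19)/(11 + ((4 - 5) + 3)) = (-9 + 84² + (⅓)*84)/(11 + ((4 - 5) + 3)) = (-9 + 7056 + 28)/(11 + (-1 + 3)) = 7075/(11 + 2) = 7075/13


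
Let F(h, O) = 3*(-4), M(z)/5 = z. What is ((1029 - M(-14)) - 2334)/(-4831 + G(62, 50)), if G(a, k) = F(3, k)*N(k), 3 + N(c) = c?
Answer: 19/83 ≈ 0.22892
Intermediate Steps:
N(c) = -3 + c
M(z) = 5*z
F(h, O) = -12
G(a, k) = 36 - 12*k (G(a, k) = -12*(-3 + k) = 36 - 12*k)
((1029 - M(-14)) - 2334)/(-4831 + G(62, 50)) = ((1029 - 5*(-14)) - 2334)/(-4831 + (36 - 12*50)) = ((1029 - 1*(-70)) - 2334)/(-4831 + (36 - 600)) = ((1029 + 70) - 2334)/(-4831 - 564) = (1099 - 2334)/(-5395) = -1235*(-1/5395) = 19/83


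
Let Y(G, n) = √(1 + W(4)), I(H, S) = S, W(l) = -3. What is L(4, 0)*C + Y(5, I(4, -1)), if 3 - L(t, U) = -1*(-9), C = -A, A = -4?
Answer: -24 + I*√2 ≈ -24.0 + 1.4142*I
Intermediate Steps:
C = 4 (C = -1*(-4) = 4)
L(t, U) = -6 (L(t, U) = 3 - (-1)*(-9) = 3 - 1*9 = 3 - 9 = -6)
Y(G, n) = I*√2 (Y(G, n) = √(1 - 3) = √(-2) = I*√2)
L(4, 0)*C + Y(5, I(4, -1)) = -6*4 + I*√2 = -24 + I*√2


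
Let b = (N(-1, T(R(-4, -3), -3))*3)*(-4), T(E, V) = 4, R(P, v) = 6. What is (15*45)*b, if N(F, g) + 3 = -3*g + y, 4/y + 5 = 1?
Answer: 129600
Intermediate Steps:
y = -1 (y = 4/(-5 + 1) = 4/(-4) = 4*(-1/4) = -1)
N(F, g) = -4 - 3*g (N(F, g) = -3 + (-3*g - 1) = -3 + (-1 - 3*g) = -4 - 3*g)
b = 192 (b = ((-4 - 3*4)*3)*(-4) = ((-4 - 12)*3)*(-4) = -16*3*(-4) = -48*(-4) = 192)
(15*45)*b = (15*45)*192 = 675*192 = 129600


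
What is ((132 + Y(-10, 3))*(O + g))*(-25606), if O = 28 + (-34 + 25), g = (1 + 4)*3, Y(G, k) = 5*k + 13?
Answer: -139296640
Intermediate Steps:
Y(G, k) = 13 + 5*k
g = 15 (g = 5*3 = 15)
O = 19 (O = 28 - 9 = 19)
((132 + Y(-10, 3))*(O + g))*(-25606) = ((132 + (13 + 5*3))*(19 + 15))*(-25606) = ((132 + (13 + 15))*34)*(-25606) = ((132 + 28)*34)*(-25606) = (160*34)*(-25606) = 5440*(-25606) = -139296640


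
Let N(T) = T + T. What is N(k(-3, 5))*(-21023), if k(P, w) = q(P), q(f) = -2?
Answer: 84092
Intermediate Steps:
k(P, w) = -2
N(T) = 2*T
N(k(-3, 5))*(-21023) = (2*(-2))*(-21023) = -4*(-21023) = 84092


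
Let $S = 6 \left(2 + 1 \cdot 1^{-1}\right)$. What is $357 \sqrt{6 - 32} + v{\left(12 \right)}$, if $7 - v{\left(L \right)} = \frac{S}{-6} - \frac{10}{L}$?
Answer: $\frac{65}{6} + 357 i \sqrt{26} \approx 10.833 + 1820.3 i$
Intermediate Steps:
$S = 18$ ($S = 6 \left(2 + 1 \cdot 1\right) = 6 \left(2 + 1\right) = 6 \cdot 3 = 18$)
$v{\left(L \right)} = 10 + \frac{10}{L}$ ($v{\left(L \right)} = 7 - \left(\frac{18}{-6} - \frac{10}{L}\right) = 7 - \left(18 \left(- \frac{1}{6}\right) - \frac{10}{L}\right) = 7 - \left(-3 - \frac{10}{L}\right) = 7 + \left(3 + \frac{10}{L}\right) = 10 + \frac{10}{L}$)
$357 \sqrt{6 - 32} + v{\left(12 \right)} = 357 \sqrt{6 - 32} + \left(10 + \frac{10}{12}\right) = 357 \sqrt{-26} + \left(10 + 10 \cdot \frac{1}{12}\right) = 357 i \sqrt{26} + \left(10 + \frac{5}{6}\right) = 357 i \sqrt{26} + \frac{65}{6} = \frac{65}{6} + 357 i \sqrt{26}$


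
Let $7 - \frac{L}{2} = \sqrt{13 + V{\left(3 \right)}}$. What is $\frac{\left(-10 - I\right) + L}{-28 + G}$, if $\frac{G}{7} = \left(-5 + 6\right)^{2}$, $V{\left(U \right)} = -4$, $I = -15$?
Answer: $- \frac{13}{21} \approx -0.61905$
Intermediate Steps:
$L = 8$ ($L = 14 - 2 \sqrt{13 - 4} = 14 - 2 \sqrt{9} = 14 - 6 = 8$)
$G = 7$ ($G = 7 \left(-5 + 6\right)^{2} = 7 \cdot 1^{2} = 7 \cdot 1 = 7$)
$\frac{\left(-10 - I\right) + L}{-28 + G} = \frac{\left(-10 - -15\right) + 8}{-28 + 7} = \frac{\left(-10 + 15\right) + 8}{-21} = \left(5 + 8\right) \left(- \frac{1}{21}\right) = 13 \left(- \frac{1}{21}\right) = - \frac{13}{21}$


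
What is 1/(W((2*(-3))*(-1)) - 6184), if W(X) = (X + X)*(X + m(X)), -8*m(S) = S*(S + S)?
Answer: -1/6220 ≈ -0.00016077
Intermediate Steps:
m(S) = -S²/4 (m(S) = -S*(S + S)/8 = -S*2*S/8 = -S²/4)
W(X) = 2*X*(X - X²/4) (W(X) = (X + X)*(X - X²/4) = (2*X)*(X - X²/4) = 2*X*(X - X²/4))
1/(W((2*(-3))*(-1)) - 6184) = 1/(((2*(-3))*(-1))²*(4 - 2*(-3)*(-1))/2 - 6184) = 1/((-6*(-1))²*(4 - (-6)*(-1))/2 - 6184) = 1/((½)*6²*(4 - 1*6) - 6184) = 1/((½)*36*(4 - 6) - 6184) = 1/((½)*36*(-2) - 6184) = 1/(-36 - 6184) = 1/(-6220) = -1/6220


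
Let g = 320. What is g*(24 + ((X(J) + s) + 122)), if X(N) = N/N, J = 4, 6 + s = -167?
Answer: -8320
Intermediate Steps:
s = -173 (s = -6 - 167 = -173)
X(N) = 1
g*(24 + ((X(J) + s) + 122)) = 320*(24 + ((1 - 173) + 122)) = 320*(24 + (-172 + 122)) = 320*(24 - 50) = 320*(-26) = -8320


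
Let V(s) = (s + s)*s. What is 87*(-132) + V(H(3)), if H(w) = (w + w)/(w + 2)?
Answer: -287028/25 ≈ -11481.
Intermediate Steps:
H(w) = 2*w/(2 + w) (H(w) = (2*w)/(2 + w) = 2*w/(2 + w))
V(s) = 2*s**2 (V(s) = (2*s)*s = 2*s**2)
87*(-132) + V(H(3)) = 87*(-132) + 2*(2*3/(2 + 3))**2 = -11484 + 2*(2*3/5)**2 = -11484 + 2*(2*3*(1/5))**2 = -11484 + 2*(6/5)**2 = -11484 + 2*(36/25) = -11484 + 72/25 = -287028/25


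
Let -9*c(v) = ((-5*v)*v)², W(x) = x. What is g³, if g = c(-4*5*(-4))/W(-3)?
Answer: 1073741824000000000000000000/19683 ≈ 5.4552e+22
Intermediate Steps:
c(v) = -25*v⁴/9
g = 1024000000/27 (g = -25*(-4*5*(-4))⁴/9/(-3) = -25*(-20*(-4))⁴/9*(-⅓) = -25/9*80⁴*(-⅓) = -25/9*40960000*(-⅓) = -1024000000/9*(-⅓) = 1024000000/27 ≈ 3.7926e+7)
g³ = (1024000000/27)³ = 1073741824000000000000000000/19683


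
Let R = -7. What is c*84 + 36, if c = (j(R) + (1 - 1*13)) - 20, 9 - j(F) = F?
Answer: -1308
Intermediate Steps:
j(F) = 9 - F
c = -16 (c = ((9 - 1*(-7)) + (1 - 1*13)) - 20 = ((9 + 7) + (1 - 13)) - 20 = (16 - 12) - 20 = 4 - 20 = -16)
c*84 + 36 = -16*84 + 36 = -1344 + 36 = -1308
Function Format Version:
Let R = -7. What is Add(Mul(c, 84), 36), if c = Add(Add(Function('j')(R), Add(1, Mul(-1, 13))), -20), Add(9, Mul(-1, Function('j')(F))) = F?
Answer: -1308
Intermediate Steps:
Function('j')(F) = Add(9, Mul(-1, F))
c = -16 (c = Add(Add(Add(9, Mul(-1, -7)), Add(1, Mul(-1, 13))), -20) = Add(Add(Add(9, 7), Add(1, -13)), -20) = Add(Add(16, -12), -20) = Add(4, -20) = -16)
Add(Mul(c, 84), 36) = Add(Mul(-16, 84), 36) = Add(-1344, 36) = -1308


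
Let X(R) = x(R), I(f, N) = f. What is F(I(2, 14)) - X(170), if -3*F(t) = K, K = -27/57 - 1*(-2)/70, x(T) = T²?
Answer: -57655204/1995 ≈ -28900.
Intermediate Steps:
X(R) = R²
K = -296/665 (K = -27*1/57 + 2*(1/70) = -9/19 + 1/35 = -296/665 ≈ -0.44511)
F(t) = 296/1995 (F(t) = -⅓*(-296/665) = 296/1995)
F(I(2, 14)) - X(170) = 296/1995 - 1*170² = 296/1995 - 1*28900 = 296/1995 - 28900 = -57655204/1995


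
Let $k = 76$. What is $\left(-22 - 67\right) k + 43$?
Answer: $-6721$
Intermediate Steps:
$\left(-22 - 67\right) k + 43 = \left(-22 - 67\right) 76 + 43 = \left(-89\right) 76 + 43 = -6764 + 43 = -6721$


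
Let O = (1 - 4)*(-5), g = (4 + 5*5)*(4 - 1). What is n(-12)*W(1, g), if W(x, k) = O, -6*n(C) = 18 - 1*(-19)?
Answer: -185/2 ≈ -92.500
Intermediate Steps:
n(C) = -37/6 (n(C) = -(18 - 1*(-19))/6 = -(18 + 19)/6 = -⅙*37 = -37/6)
g = 87 (g = (4 + 25)*3 = 29*3 = 87)
O = 15 (O = -3*(-5) = 15)
W(x, k) = 15
n(-12)*W(1, g) = -37/6*15 = -185/2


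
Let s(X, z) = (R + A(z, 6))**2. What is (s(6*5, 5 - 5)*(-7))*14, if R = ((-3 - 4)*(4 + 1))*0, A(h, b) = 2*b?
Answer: -14112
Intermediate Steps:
R = 0 (R = -7*5*0 = -35*0 = 0)
s(X, z) = 144 (s(X, z) = (0 + 2*6)**2 = (0 + 12)**2 = 12**2 = 144)
(s(6*5, 5 - 5)*(-7))*14 = (144*(-7))*14 = -1008*14 = -14112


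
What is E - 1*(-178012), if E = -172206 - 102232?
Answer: -96426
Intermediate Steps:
E = -274438
E - 1*(-178012) = -274438 - 1*(-178012) = -274438 + 178012 = -96426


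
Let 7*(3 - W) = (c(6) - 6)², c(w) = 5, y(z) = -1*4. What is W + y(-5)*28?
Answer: -764/7 ≈ -109.14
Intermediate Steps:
y(z) = -4
W = 20/7 (W = 3 - (5 - 6)²/7 = 3 - ⅐*(-1)² = 3 - ⅐*1 = 3 - ⅐ = 20/7 ≈ 2.8571)
W + y(-5)*28 = 20/7 - 4*28 = 20/7 - 112 = -764/7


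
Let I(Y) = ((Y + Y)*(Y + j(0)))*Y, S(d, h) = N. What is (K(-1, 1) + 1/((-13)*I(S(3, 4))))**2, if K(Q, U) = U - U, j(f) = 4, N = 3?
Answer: 1/2683044 ≈ 3.7271e-7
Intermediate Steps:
S(d, h) = 3
K(Q, U) = 0
I(Y) = 2*Y**2*(4 + Y) (I(Y) = ((Y + Y)*(Y + 4))*Y = ((2*Y)*(4 + Y))*Y = (2*Y*(4 + Y))*Y = 2*Y**2*(4 + Y))
(K(-1, 1) + 1/((-13)*I(S(3, 4))))**2 = (0 + 1/((-13)*((2*3**2*(4 + 3)))))**2 = (0 - 1/(13*(2*9*7)))**2 = (0 - 1/13/126)**2 = (0 - 1/13*1/126)**2 = (0 - 1/1638)**2 = (-1/1638)**2 = 1/2683044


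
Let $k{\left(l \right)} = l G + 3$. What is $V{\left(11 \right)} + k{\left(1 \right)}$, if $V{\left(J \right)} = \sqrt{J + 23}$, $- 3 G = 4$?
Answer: $\frac{5}{3} + \sqrt{34} \approx 7.4976$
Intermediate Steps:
$G = - \frac{4}{3}$ ($G = \left(- \frac{1}{3}\right) 4 = - \frac{4}{3} \approx -1.3333$)
$V{\left(J \right)} = \sqrt{23 + J}$
$k{\left(l \right)} = 3 - \frac{4 l}{3}$ ($k{\left(l \right)} = l \left(- \frac{4}{3}\right) + 3 = - \frac{4 l}{3} + 3 = 3 - \frac{4 l}{3}$)
$V{\left(11 \right)} + k{\left(1 \right)} = \sqrt{23 + 11} + \left(3 - \frac{4}{3}\right) = \sqrt{34} + \left(3 - \frac{4}{3}\right) = \sqrt{34} + \frac{5}{3} = \frac{5}{3} + \sqrt{34}$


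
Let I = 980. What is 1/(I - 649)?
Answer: 1/331 ≈ 0.0030211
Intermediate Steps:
1/(I - 649) = 1/(980 - 649) = 1/331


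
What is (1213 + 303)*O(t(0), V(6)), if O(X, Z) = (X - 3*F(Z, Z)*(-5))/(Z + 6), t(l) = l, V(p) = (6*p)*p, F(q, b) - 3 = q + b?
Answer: 1648650/37 ≈ 44558.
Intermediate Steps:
F(q, b) = 3 + b + q (F(q, b) = 3 + (q + b) = 3 + (b + q) = 3 + b + q)
V(p) = 6*p²
O(X, Z) = (45 + X + 30*Z)/(6 + Z) (O(X, Z) = (X - 3*(3 + Z + Z)*(-5))/(Z + 6) = (X - 3*(3 + 2*Z)*(-5))/(6 + Z) = (X + (-9 - 6*Z)*(-5))/(6 + Z) = (X + (45 + 30*Z))/(6 + Z) = (45 + X + 30*Z)/(6 + Z))
(1213 + 303)*O(t(0), V(6)) = (1213 + 303)*((45 + 0 + 30*(6*6²))/(6 + 6*6²)) = 1516*((45 + 0 + 30*(6*36))/(6 + 6*36)) = 1516*((45 + 0 + 30*216)/(6 + 216)) = 1516*((45 + 0 + 6480)/222) = 1516*((1/222)*6525) = 1516*(2175/74) = 1648650/37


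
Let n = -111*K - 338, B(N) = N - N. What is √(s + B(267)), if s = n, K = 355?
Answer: I*√39743 ≈ 199.36*I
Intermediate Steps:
B(N) = 0
n = -39743 (n = -111*355 - 338 = -39405 - 338 = -39743)
s = -39743
√(s + B(267)) = √(-39743 + 0) = √(-39743) = I*√39743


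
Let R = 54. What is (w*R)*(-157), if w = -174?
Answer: 1475172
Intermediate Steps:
(w*R)*(-157) = -174*54*(-157) = -9396*(-157) = 1475172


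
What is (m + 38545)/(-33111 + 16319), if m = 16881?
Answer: -27713/8396 ≈ -3.3007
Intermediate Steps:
(m + 38545)/(-33111 + 16319) = (16881 + 38545)/(-33111 + 16319) = 55426/(-16792) = 55426*(-1/16792) = -27713/8396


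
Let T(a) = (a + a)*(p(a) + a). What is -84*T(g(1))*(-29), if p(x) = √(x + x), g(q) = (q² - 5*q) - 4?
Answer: 311808 - 155904*I ≈ 3.1181e+5 - 1.559e+5*I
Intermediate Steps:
g(q) = -4 + q² - 5*q
p(x) = √2*√x (p(x) = √(2*x) = √2*√x)
T(a) = 2*a*(a + √2*√a) (T(a) = (a + a)*(√2*√a + a) = (2*a)*(a + √2*√a) = 2*a*(a + √2*√a))
-84*T(g(1))*(-29) = -168*(-4 + 1² - 5*1)*((-4 + 1² - 5*1) + √2*√(-4 + 1² - 5*1))*(-29) = -168*(-4 + 1 - 5)*((-4 + 1 - 5) + √2*√(-4 + 1 - 5))*(-29) = -168*(-8)*(-8 + √2*√(-8))*(-29) = -168*(-8)*(-8 + √2*(2*I*√2))*(-29) = -168*(-8)*(-8 + 4*I)*(-29) = -84*(128 - 64*I)*(-29) = (-10752 + 5376*I)*(-29) = 311808 - 155904*I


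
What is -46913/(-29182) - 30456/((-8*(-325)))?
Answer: -95849149/9484150 ≈ -10.106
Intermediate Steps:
-46913/(-29182) - 30456/((-8*(-325))) = -46913*(-1/29182) - 30456/2600 = 46913/29182 - 30456*1/2600 = 46913/29182 - 3807/325 = -95849149/9484150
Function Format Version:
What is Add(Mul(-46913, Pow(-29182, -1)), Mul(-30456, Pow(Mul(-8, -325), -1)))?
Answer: Rational(-95849149, 9484150) ≈ -10.106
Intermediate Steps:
Add(Mul(-46913, Pow(-29182, -1)), Mul(-30456, Pow(Mul(-8, -325), -1))) = Add(Mul(-46913, Rational(-1, 29182)), Mul(-30456, Pow(2600, -1))) = Add(Rational(46913, 29182), Mul(-30456, Rational(1, 2600))) = Add(Rational(46913, 29182), Rational(-3807, 325)) = Rational(-95849149, 9484150)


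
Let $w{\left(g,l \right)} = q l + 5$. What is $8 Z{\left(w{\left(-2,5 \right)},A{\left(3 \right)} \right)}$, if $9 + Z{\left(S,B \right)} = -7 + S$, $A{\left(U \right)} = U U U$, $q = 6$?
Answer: $152$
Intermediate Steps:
$w{\left(g,l \right)} = 5 + 6 l$ ($w{\left(g,l \right)} = 6 l + 5 = 5 + 6 l$)
$A{\left(U \right)} = U^{3}$ ($A{\left(U \right)} = U^{2} U = U^{3}$)
$Z{\left(S,B \right)} = -16 + S$ ($Z{\left(S,B \right)} = -9 + \left(-7 + S\right) = -16 + S$)
$8 Z{\left(w{\left(-2,5 \right)},A{\left(3 \right)} \right)} = 8 \left(-16 + \left(5 + 6 \cdot 5\right)\right) = 8 \left(-16 + \left(5 + 30\right)\right) = 8 \left(-16 + 35\right) = 8 \cdot 19 = 152$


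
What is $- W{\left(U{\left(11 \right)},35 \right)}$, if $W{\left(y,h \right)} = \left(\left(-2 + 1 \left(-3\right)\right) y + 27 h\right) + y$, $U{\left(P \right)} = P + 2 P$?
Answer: $-813$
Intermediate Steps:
$U{\left(P \right)} = 3 P$
$W{\left(y,h \right)} = - 4 y + 27 h$ ($W{\left(y,h \right)} = \left(\left(-2 - 3\right) y + 27 h\right) + y = \left(- 5 y + 27 h\right) + y = - 4 y + 27 h$)
$- W{\left(U{\left(11 \right)},35 \right)} = - (- 4 \cdot 3 \cdot 11 + 27 \cdot 35) = - (\left(-4\right) 33 + 945) = - (-132 + 945) = \left(-1\right) 813 = -813$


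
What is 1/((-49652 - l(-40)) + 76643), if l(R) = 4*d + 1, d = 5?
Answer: 1/26970 ≈ 3.7078e-5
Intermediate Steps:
l(R) = 21 (l(R) = 4*5 + 1 = 20 + 1 = 21)
1/((-49652 - l(-40)) + 76643) = 1/((-49652 - 1*21) + 76643) = 1/((-49652 - 21) + 76643) = 1/(-49673 + 76643) = 1/26970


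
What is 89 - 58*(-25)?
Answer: 1539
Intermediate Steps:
89 - 58*(-25) = 89 + 1450 = 1539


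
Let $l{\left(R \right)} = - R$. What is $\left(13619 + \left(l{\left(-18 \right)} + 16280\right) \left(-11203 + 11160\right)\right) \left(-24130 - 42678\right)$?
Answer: $45910123560$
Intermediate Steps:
$\left(13619 + \left(l{\left(-18 \right)} + 16280\right) \left(-11203 + 11160\right)\right) \left(-24130 - 42678\right) = \left(13619 + \left(\left(-1\right) \left(-18\right) + 16280\right) \left(-11203 + 11160\right)\right) \left(-24130 - 42678\right) = \left(13619 + \left(18 + 16280\right) \left(-43\right)\right) \left(-66808\right) = \left(13619 + 16298 \left(-43\right)\right) \left(-66808\right) = \left(13619 - 700814\right) \left(-66808\right) = \left(-687195\right) \left(-66808\right) = 45910123560$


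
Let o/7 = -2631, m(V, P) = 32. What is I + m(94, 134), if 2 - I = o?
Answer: 18451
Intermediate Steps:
o = -18417 (o = 7*(-2631) = -18417)
I = 18419 (I = 2 - 1*(-18417) = 2 + 18417 = 18419)
I + m(94, 134) = 18419 + 32 = 18451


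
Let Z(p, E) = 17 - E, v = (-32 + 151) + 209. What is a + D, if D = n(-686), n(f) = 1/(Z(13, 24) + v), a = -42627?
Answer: -13683266/321 ≈ -42627.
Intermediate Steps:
v = 328 (v = 119 + 209 = 328)
n(f) = 1/321 (n(f) = 1/((17 - 1*24) + 328) = 1/((17 - 24) + 328) = 1/(-7 + 328) = 1/321)
D = 1/321 ≈ 0.0031153
a + D = -42627 + 1/321 = -13683266/321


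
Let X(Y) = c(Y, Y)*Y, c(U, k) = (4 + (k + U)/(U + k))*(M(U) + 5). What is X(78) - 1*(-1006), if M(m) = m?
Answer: 33376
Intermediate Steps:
c(U, k) = 25 + 5*U (c(U, k) = (4 + (k + U)/(U + k))*(U + 5) = (4 + (U + k)/(U + k))*(5 + U) = (4 + 1)*(5 + U) = 5*(5 + U) = 25 + 5*U)
X(Y) = Y*(25 + 5*Y) (X(Y) = (25 + 5*Y)*Y = Y*(25 + 5*Y))
X(78) - 1*(-1006) = 5*78*(5 + 78) - 1*(-1006) = 5*78*83 + 1006 = 32370 + 1006 = 33376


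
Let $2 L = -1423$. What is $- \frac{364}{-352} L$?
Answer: $- \frac{129493}{176} \approx -735.76$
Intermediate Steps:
$L = - \frac{1423}{2}$ ($L = \frac{1}{2} \left(-1423\right) = - \frac{1423}{2} \approx -711.5$)
$- \frac{364}{-352} L = - \frac{364}{-352} \left(- \frac{1423}{2}\right) = \left(-364\right) \left(- \frac{1}{352}\right) \left(- \frac{1423}{2}\right) = \frac{91}{88} \left(- \frac{1423}{2}\right) = - \frac{129493}{176}$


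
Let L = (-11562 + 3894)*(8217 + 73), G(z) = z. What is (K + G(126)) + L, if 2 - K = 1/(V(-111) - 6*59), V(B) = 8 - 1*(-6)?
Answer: -21612981279/340 ≈ -6.3568e+7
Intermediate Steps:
V(B) = 14 (V(B) = 8 + 6 = 14)
L = -63567720 (L = -7668*8290 = -63567720)
K = 681/340 (K = 2 - 1/(14 - 6*59) = 2 - 1/(14 - 354) = 2 - 1/(-340) = 2 - 1*(-1/340) = 2 + 1/340 = 681/340 ≈ 2.0029)
(K + G(126)) + L = (681/340 + 126) - 63567720 = 43521/340 - 63567720 = -21612981279/340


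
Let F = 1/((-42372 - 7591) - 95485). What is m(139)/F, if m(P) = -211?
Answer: 30689528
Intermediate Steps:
F = -1/145448 (F = 1/(-49963 - 95485) = 1/(-145448) = -1/145448 ≈ -6.8753e-6)
m(139)/F = -211/(-1/145448) = -211*(-145448) = 30689528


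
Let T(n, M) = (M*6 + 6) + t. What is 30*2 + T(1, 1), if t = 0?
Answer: 72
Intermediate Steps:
T(n, M) = 6 + 6*M (T(n, M) = (M*6 + 6) + 0 = (6*M + 6) + 0 = (6 + 6*M) + 0 = 6 + 6*M)
30*2 + T(1, 1) = 30*2 + (6 + 6*1) = 60 + (6 + 6) = 60 + 12 = 72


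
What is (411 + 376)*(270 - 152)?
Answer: 92866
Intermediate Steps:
(411 + 376)*(270 - 152) = 787*118 = 92866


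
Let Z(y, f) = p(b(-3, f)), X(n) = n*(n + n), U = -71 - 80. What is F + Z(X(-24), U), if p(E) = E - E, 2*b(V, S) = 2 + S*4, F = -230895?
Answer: -230895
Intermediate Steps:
U = -151
X(n) = 2*n² (X(n) = n*(2*n) = 2*n²)
b(V, S) = 1 + 2*S (b(V, S) = (2 + S*4)/2 = (2 + 4*S)/2 = 1 + 2*S)
p(E) = 0
Z(y, f) = 0
F + Z(X(-24), U) = -230895 + 0 = -230895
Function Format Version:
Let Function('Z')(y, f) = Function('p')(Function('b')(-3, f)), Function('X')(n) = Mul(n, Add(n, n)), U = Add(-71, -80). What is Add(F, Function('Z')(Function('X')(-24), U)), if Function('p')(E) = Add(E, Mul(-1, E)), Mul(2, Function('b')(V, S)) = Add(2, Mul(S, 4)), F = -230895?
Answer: -230895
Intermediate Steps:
U = -151
Function('X')(n) = Mul(2, Pow(n, 2)) (Function('X')(n) = Mul(n, Mul(2, n)) = Mul(2, Pow(n, 2)))
Function('b')(V, S) = Add(1, Mul(2, S)) (Function('b')(V, S) = Mul(Rational(1, 2), Add(2, Mul(S, 4))) = Mul(Rational(1, 2), Add(2, Mul(4, S))) = Add(1, Mul(2, S)))
Function('p')(E) = 0
Function('Z')(y, f) = 0
Add(F, Function('Z')(Function('X')(-24), U)) = Add(-230895, 0) = -230895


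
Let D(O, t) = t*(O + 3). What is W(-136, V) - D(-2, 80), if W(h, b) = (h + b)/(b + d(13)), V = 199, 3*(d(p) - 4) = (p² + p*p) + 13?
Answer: -25537/320 ≈ -79.803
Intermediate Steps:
D(O, t) = t*(3 + O)
d(p) = 25/3 + 2*p²/3 (d(p) = 4 + ((p² + p*p) + 13)/3 = 4 + ((p² + p²) + 13)/3 = 4 + (2*p² + 13)/3 = 4 + (13 + 2*p²)/3 = 4 + (13/3 + 2*p²/3) = 25/3 + 2*p²/3)
W(h, b) = (b + h)/(121 + b) (W(h, b) = (h + b)/(b + (25/3 + (⅔)*13²)) = (b + h)/(b + (25/3 + (⅔)*169)) = (b + h)/(b + (25/3 + 338/3)) = (b + h)/(b + 121) = (b + h)/(121 + b))
W(-136, V) - D(-2, 80) = (199 - 136)/(121 + 199) - 80*(3 - 2) = 63/320 - 80 = -25537/320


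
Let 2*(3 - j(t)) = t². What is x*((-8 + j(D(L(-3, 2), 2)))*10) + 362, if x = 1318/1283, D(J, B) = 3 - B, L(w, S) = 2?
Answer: 391956/1283 ≈ 305.50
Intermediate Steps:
j(t) = 3 - t²/2
x = 1318/1283 (x = 1318*(1/1283) = 1318/1283 ≈ 1.0273)
x*((-8 + j(D(L(-3, 2), 2)))*10) + 362 = 1318*((-8 + (3 - (3 - 1*2)²/2))*10)/1283 + 362 = 1318*((-8 + (3 - (3 - 2)²/2))*10)/1283 + 362 = 1318*((-8 + (3 - ½*1²))*10)/1283 + 362 = 1318*((-8 + (3 - ½*1))*10)/1283 + 362 = 1318*((-8 + (3 - ½))*10)/1283 + 362 = 1318*((-8 + 5/2)*10)/1283 + 362 = 1318*(-11/2*10)/1283 + 362 = (1318/1283)*(-55) + 362 = -72490/1283 + 362 = 391956/1283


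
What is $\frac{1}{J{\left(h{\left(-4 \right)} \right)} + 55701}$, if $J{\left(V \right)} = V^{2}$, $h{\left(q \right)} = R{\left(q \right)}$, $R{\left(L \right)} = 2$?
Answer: $\frac{1}{55705} \approx 1.7952 \cdot 10^{-5}$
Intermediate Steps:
$h{\left(q \right)} = 2$
$\frac{1}{J{\left(h{\left(-4 \right)} \right)} + 55701} = \frac{1}{2^{2} + 55701} = \frac{1}{4 + 55701} = \frac{1}{55705}$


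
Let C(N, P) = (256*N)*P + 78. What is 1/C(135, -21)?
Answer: -1/725682 ≈ -1.3780e-6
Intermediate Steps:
C(N, P) = 78 + 256*N*P (C(N, P) = 256*N*P + 78 = 78 + 256*N*P)
1/C(135, -21) = 1/(78 + 256*135*(-21)) = 1/(78 - 725760) = 1/(-725682) = -1/725682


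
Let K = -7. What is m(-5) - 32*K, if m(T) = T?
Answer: 219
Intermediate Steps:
m(-5) - 32*K = -5 - 32*(-7) = -5 + 224 = 219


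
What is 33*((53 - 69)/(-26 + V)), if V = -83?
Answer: 528/109 ≈ 4.8440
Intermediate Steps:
33*((53 - 69)/(-26 + V)) = 33*((53 - 69)/(-26 - 83)) = 33*(-16/(-109)) = 33*(-16*(-1/109)) = 33*(16/109) = 528/109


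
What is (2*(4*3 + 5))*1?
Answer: 34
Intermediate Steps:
(2*(4*3 + 5))*1 = (2*(12 + 5))*1 = (2*17)*1 = 34*1 = 34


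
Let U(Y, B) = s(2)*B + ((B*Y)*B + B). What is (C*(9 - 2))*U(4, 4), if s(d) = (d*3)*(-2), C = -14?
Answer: -1960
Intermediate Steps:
s(d) = -6*d (s(d) = (3*d)*(-2) = -6*d)
U(Y, B) = -11*B + Y*B² (U(Y, B) = (-6*2)*B + ((B*Y)*B + B) = -12*B + (Y*B² + B) = -12*B + (B + Y*B²) = -11*B + Y*B²)
(C*(9 - 2))*U(4, 4) = (-14*(9 - 2))*(4*(-11 + 4*4)) = (-14*7)*(4*(-11 + 16)) = -392*5 = -98*20 = -1960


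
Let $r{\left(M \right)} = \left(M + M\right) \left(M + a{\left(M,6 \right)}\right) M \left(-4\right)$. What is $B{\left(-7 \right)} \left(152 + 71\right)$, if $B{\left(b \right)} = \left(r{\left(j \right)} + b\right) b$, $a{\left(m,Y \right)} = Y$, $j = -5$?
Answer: $323127$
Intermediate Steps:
$r{\left(M \right)} = - 8 M^{2} \left(6 + M\right)$ ($r{\left(M \right)} = \left(M + M\right) \left(M + 6\right) M \left(-4\right) = 2 M \left(6 + M\right) M \left(-4\right) = 2 M^{2} \left(6 + M\right) \left(-4\right) = - 8 M^{2} \left(6 + M\right)$)
$B{\left(b \right)} = b \left(-200 + b\right)$ ($B{\left(b \right)} = \left(8 \left(-5\right)^{2} \left(-6 - -5\right) + b\right) b = \left(8 \cdot 25 \left(-6 + 5\right) + b\right) b = \left(8 \cdot 25 \left(-1\right) + b\right) b = \left(-200 + b\right) b = b \left(-200 + b\right)$)
$B{\left(-7 \right)} \left(152 + 71\right) = - 7 \left(-200 - 7\right) \left(152 + 71\right) = \left(-7\right) \left(-207\right) 223 = 1449 \cdot 223 = 323127$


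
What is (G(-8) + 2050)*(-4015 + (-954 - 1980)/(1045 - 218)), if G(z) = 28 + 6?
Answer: -6925838476/827 ≈ -8.3747e+6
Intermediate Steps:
G(z) = 34
(G(-8) + 2050)*(-4015 + (-954 - 1980)/(1045 - 218)) = (34 + 2050)*(-4015 + (-954 - 1980)/(1045 - 218)) = 2084*(-4015 - 2934/827) = 2084*(-3323339/827) = -6925838476/827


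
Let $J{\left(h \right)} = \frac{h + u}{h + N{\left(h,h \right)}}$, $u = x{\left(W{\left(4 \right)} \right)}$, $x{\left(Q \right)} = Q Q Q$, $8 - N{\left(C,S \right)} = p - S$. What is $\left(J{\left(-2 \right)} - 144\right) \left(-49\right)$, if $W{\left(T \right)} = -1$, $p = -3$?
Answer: $7077$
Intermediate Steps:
$N{\left(C,S \right)} = 11 + S$ ($N{\left(C,S \right)} = 8 - \left(-3 - S\right) = 8 + \left(3 + S\right) = 11 + S$)
$x{\left(Q \right)} = Q^{3}$ ($x{\left(Q \right)} = Q^{2} Q = Q^{3}$)
$u = -1$ ($u = \left(-1\right)^{3} = -1$)
$J{\left(h \right)} = \frac{-1 + h}{11 + 2 h}$ ($J{\left(h \right)} = \frac{h - 1}{h + \left(11 + h\right)} = \frac{-1 + h}{11 + 2 h}$)
$\left(J{\left(-2 \right)} - 144\right) \left(-49\right) = \left(\frac{-1 - 2}{11 + 2 \left(-2\right)} - 144\right) \left(-49\right) = \left(\frac{1}{11 - 4} \left(-3\right) - 144\right) \left(-49\right) = \left(\frac{1}{7} \left(-3\right) - 144\right) \left(-49\right) = \left(- \frac{3}{7} - 144\right) \left(-49\right) = \left(- \frac{1011}{7}\right) \left(-49\right) = 7077$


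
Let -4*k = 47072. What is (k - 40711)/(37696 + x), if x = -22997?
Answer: -52479/14699 ≈ -3.5702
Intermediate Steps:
k = -11768 (k = -1/4*47072 = -11768)
(k - 40711)/(37696 + x) = (-11768 - 40711)/(37696 - 22997) = -52479/14699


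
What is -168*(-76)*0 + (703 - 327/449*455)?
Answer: 166862/449 ≈ 371.63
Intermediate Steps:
-168*(-76)*0 + (703 - 327/449*455) = 12768*0 + (703 - 327*1/449*455) = 0 + (703 - 327/449*455) = 0 + (703 - 148785/449) = 0 + 166862/449 = 166862/449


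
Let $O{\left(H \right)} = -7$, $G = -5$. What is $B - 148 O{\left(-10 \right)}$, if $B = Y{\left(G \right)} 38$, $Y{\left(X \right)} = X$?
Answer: $846$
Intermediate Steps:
$B = -190$ ($B = \left(-5\right) 38 = -190$)
$B - 148 O{\left(-10 \right)} = -190 - -1036 = -190 + 1036 = 846$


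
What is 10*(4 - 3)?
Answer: 10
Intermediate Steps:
10*(4 - 3) = 10*1 = 10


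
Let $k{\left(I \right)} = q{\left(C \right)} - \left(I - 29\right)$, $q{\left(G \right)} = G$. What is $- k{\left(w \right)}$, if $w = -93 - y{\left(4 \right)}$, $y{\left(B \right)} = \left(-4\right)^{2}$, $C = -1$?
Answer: $-137$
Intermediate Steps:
$y{\left(B \right)} = 16$
$w = -109$ ($w = -93 - 16 = -109$)
$k{\left(I \right)} = 28 - I$ ($k{\left(I \right)} = -1 - \left(I - 29\right) = -1 - \left(-29 + I\right) = 28 - I$)
$- k{\left(w \right)} = - (28 - -109) = - (28 + 109) = \left(-1\right) 137 = -137$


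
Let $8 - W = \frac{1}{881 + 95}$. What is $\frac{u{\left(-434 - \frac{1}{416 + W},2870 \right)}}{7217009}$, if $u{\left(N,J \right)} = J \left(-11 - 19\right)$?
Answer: $- \frac{86100}{7217009} \approx -0.01193$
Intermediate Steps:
$W = \frac{7807}{976}$ ($W = 8 - \frac{1}{881 + 95} = 8 - \frac{1}{976} = \frac{7807}{976} \approx 7.999$)
$u{\left(N,J \right)} = - 30 J$ ($u{\left(N,J \right)} = J \left(-30\right) = - 30 J$)
$\frac{u{\left(-434 - \frac{1}{416 + W},2870 \right)}}{7217009} = \frac{\left(-30\right) 2870}{7217009} = \left(-86100\right) \frac{1}{7217009} = - \frac{86100}{7217009}$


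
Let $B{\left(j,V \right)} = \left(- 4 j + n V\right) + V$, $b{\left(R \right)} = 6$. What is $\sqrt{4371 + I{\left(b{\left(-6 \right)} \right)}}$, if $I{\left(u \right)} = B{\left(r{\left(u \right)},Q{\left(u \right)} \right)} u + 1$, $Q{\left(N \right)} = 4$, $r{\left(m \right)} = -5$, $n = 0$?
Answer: $2 \sqrt{1129} \approx 67.201$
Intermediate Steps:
$B{\left(j,V \right)} = V - 4 j$ ($B{\left(j,V \right)} = \left(- 4 j + 0 V\right) + V = \left(- 4 j + 0\right) + V = - 4 j + V = V - 4 j$)
$I{\left(u \right)} = 1 + 24 u$ ($I{\left(u \right)} = \left(4 - -20\right) u + 1 = \left(4 + 20\right) u + 1 = 24 u + 1 = 1 + 24 u$)
$\sqrt{4371 + I{\left(b{\left(-6 \right)} \right)}} = \sqrt{4371 + \left(1 + 24 \cdot 6\right)} = \sqrt{4371 + \left(1 + 144\right)} = \sqrt{4371 + 145} = \sqrt{4516} = 2 \sqrt{1129}$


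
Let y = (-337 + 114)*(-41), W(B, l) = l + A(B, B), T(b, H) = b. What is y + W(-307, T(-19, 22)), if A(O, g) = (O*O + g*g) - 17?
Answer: 197605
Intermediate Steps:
A(O, g) = -17 + O² + g² (A(O, g) = (O² + g²) - 17 = -17 + O² + g²)
W(B, l) = -17 + l + 2*B² (W(B, l) = l + (-17 + B² + B²) = l + (-17 + 2*B²) = -17 + l + 2*B²)
y = 9143 (y = -223*(-41) = 9143)
y + W(-307, T(-19, 22)) = 9143 + (-17 - 19 + 2*(-307)²) = 9143 + (-17 - 19 + 2*94249) = 9143 + (-17 - 19 + 188498) = 9143 + 188462 = 197605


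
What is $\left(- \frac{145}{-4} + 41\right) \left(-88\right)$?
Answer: $-6798$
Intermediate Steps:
$\left(- \frac{145}{-4} + 41\right) \left(-88\right) = \left(\left(-145\right) \left(- \frac{1}{4}\right) + 41\right) \left(-88\right) = \left(\frac{145}{4} + 41\right) \left(-88\right) = \frac{309}{4} \left(-88\right) = -6798$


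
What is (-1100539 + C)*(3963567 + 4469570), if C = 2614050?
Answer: 12763645614007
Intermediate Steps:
(-1100539 + C)*(3963567 + 4469570) = (-1100539 + 2614050)*(3963567 + 4469570) = 1513511*8433137 = 12763645614007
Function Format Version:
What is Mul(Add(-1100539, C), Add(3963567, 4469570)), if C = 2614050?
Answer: 12763645614007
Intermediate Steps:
Mul(Add(-1100539, C), Add(3963567, 4469570)) = Mul(Add(-1100539, 2614050), Add(3963567, 4469570)) = Mul(1513511, 8433137) = 12763645614007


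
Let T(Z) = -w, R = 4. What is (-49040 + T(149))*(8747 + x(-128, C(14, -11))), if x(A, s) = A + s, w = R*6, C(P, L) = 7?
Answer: -423226064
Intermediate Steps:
w = 24 (w = 4*6 = 24)
T(Z) = -24 (T(Z) = -1*24 = -24)
(-49040 + T(149))*(8747 + x(-128, C(14, -11))) = (-49040 - 24)*(8747 + (-128 + 7)) = -49064*(8747 - 121) = -49064*8626 = -423226064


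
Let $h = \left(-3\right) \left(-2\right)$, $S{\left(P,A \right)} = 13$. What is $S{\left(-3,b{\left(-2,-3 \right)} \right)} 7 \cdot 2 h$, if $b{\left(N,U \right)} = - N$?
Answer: $1092$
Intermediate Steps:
$h = 6$
$S{\left(-3,b{\left(-2,-3 \right)} \right)} 7 \cdot 2 h = 13 \cdot 7 \cdot 2 \cdot 6 = 13 \cdot 14 \cdot 6 = 13 \cdot 84 = 1092$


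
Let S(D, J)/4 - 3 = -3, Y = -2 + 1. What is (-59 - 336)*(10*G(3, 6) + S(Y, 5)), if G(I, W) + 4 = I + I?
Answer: -7900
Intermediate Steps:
Y = -1
S(D, J) = 0 (S(D, J) = 12 + 4*(-3) = 12 - 12 = 0)
G(I, W) = -4 + 2*I (G(I, W) = -4 + (I + I) = -4 + 2*I)
(-59 - 336)*(10*G(3, 6) + S(Y, 5)) = (-59 - 336)*(10*(-4 + 2*3) + 0) = -395*(10*(-4 + 6) + 0) = -395*(10*2 + 0) = -395*(20 + 0) = -395*20 = -7900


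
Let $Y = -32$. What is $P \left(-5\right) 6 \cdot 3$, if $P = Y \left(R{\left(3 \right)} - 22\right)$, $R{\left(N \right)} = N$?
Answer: $-54720$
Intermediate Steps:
$P = 608$ ($P = - 32 \left(3 - 22\right) = \left(-32\right) \left(-19\right) = 608$)
$P \left(-5\right) 6 \cdot 3 = 608 \left(-5\right) 6 \cdot 3 = \left(-3040\right) 18 = -54720$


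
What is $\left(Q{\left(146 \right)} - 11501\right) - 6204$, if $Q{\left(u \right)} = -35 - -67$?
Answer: $-17673$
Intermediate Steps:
$Q{\left(u \right)} = 32$ ($Q{\left(u \right)} = -35 + 67 = 32$)
$\left(Q{\left(146 \right)} - 11501\right) - 6204 = \left(32 - 11501\right) - 6204 = -11469 - 6204 = -17673$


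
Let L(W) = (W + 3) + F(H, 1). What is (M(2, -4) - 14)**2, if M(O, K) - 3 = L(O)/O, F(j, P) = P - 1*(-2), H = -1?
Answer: 49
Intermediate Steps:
F(j, P) = 2 + P (F(j, P) = P + 2 = 2 + P)
L(W) = 6 + W (L(W) = (W + 3) + (2 + 1) = (3 + W) + 3 = 6 + W)
M(O, K) = 3 + (6 + O)/O
(M(2, -4) - 14)**2 = ((4 + 6/2) - 14)**2 = ((4 + 6*(1/2)) - 14)**2 = ((4 + 3) - 14)**2 = (7 - 14)**2 = (-7)**2 = 49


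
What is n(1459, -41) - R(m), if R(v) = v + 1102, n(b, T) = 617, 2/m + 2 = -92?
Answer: -22794/47 ≈ -484.98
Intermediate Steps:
m = -1/47 (m = 2/(-2 - 92) = 2/(-94) = 2*(-1/94) = -1/47 ≈ -0.021277)
R(v) = 1102 + v
n(1459, -41) - R(m) = 617 - (1102 - 1/47) = 617 - 1*51793/47 = 617 - 51793/47 = -22794/47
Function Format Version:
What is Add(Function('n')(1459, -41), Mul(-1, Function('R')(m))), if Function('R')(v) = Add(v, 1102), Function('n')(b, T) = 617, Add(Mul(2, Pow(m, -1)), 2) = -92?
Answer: Rational(-22794, 47) ≈ -484.98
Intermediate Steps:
m = Rational(-1, 47) (m = Mul(2, Pow(Add(-2, -92), -1)) = Mul(2, Pow(-94, -1)) = Mul(2, Rational(-1, 94)) = Rational(-1, 47) ≈ -0.021277)
Function('R')(v) = Add(1102, v)
Add(Function('n')(1459, -41), Mul(-1, Function('R')(m))) = Add(617, Mul(-1, Add(1102, Rational(-1, 47)))) = Add(617, Mul(-1, Rational(51793, 47))) = Add(617, Rational(-51793, 47)) = Rational(-22794, 47)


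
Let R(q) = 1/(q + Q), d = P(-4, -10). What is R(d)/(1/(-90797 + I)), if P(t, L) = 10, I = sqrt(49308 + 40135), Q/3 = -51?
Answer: 90797/143 - sqrt(89443)/143 ≈ 632.85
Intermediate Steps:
Q = -153 (Q = 3*(-51) = -153)
I = sqrt(89443) ≈ 299.07
d = 10
R(q) = 1/(-153 + q) (R(q) = 1/(q - 153) = 1/(-153 + q))
R(d)/(1/(-90797 + I)) = 1/((-153 + 10)*(1/(-90797 + sqrt(89443)))) = (-90797 + sqrt(89443))/(-143) = -(-90797 + sqrt(89443))/143 = 90797/143 - sqrt(89443)/143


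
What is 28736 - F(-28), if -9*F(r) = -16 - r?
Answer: 86212/3 ≈ 28737.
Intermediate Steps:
F(r) = 16/9 + r/9 (F(r) = -(-16 - r)/9 = 16/9 + r/9)
28736 - F(-28) = 28736 - (16/9 + (⅑)*(-28)) = 28736 - (16/9 - 28/9) = 28736 - 1*(-4/3) = 28736 + 4/3 = 86212/3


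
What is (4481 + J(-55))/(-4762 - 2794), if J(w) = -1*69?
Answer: -1103/1889 ≈ -0.58391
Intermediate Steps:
J(w) = -69
(4481 + J(-55))/(-4762 - 2794) = (4481 - 69)/(-4762 - 2794) = 4412/(-7556) = 4412*(-1/7556) = -1103/1889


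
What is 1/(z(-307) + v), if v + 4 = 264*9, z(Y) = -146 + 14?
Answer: 1/2240 ≈ 0.00044643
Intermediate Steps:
z(Y) = -132
v = 2372 (v = -4 + 264*9 = -4 + 2376 = 2372)
1/(z(-307) + v) = 1/(-132 + 2372) = 1/2240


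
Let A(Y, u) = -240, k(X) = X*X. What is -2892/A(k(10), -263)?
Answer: 241/20 ≈ 12.050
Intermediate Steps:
k(X) = X²
-2892/A(k(10), -263) = -2892/(-240) = -2892*(-1/240) = 241/20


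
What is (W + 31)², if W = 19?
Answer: 2500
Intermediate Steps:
(W + 31)² = (19 + 31)² = 50² = 2500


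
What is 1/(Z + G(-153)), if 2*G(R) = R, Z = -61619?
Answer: -2/123391 ≈ -1.6209e-5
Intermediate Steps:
G(R) = R/2
1/(Z + G(-153)) = 1/(-61619 + (½)*(-153)) = 1/(-61619 - 153/2) = 1/(-123391/2) = -2/123391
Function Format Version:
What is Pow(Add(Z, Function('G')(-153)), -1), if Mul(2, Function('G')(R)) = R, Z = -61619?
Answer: Rational(-2, 123391) ≈ -1.6209e-5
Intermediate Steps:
Function('G')(R) = Mul(Rational(1, 2), R)
Pow(Add(Z, Function('G')(-153)), -1) = Pow(Add(-61619, Mul(Rational(1, 2), -153)), -1) = Pow(Add(-61619, Rational(-153, 2)), -1) = Pow(Rational(-123391, 2), -1) = Rational(-2, 123391)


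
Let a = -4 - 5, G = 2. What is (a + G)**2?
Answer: 49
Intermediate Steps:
a = -9
(a + G)**2 = (-9 + 2)**2 = (-7)**2 = 49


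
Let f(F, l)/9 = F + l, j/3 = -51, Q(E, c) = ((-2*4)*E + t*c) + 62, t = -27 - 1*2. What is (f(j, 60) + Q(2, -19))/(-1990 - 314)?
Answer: 5/48 ≈ 0.10417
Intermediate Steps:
t = -29 (t = -27 - 2 = -29)
Q(E, c) = 62 - 29*c - 8*E (Q(E, c) = ((-2*4)*E - 29*c) + 62 = (-8*E - 29*c) + 62 = (-29*c - 8*E) + 62 = 62 - 29*c - 8*E)
j = -153 (j = 3*(-51) = -153)
f(F, l) = 9*F + 9*l (f(F, l) = 9*(F + l) = 9*F + 9*l)
(f(j, 60) + Q(2, -19))/(-1990 - 314) = ((9*(-153) + 9*60) + (62 - 29*(-19) - 8*2))/(-1990 - 314) = ((-1377 + 540) + (62 + 551 - 16))/(-2304) = (-837 + 597)*(-1/2304) = -240*(-1/2304) = 5/48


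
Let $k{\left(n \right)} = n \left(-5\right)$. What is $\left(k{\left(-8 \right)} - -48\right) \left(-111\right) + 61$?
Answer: $-9707$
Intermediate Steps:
$k{\left(n \right)} = - 5 n$
$\left(k{\left(-8 \right)} - -48\right) \left(-111\right) + 61 = \left(\left(-5\right) \left(-8\right) - -48\right) \left(-111\right) + 61 = \left(40 + 48\right) \left(-111\right) + 61 = 88 \left(-111\right) + 61 = -9768 + 61 = -9707$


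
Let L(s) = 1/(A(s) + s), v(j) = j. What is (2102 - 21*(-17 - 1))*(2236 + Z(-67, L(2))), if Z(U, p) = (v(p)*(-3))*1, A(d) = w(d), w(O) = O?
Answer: 5543420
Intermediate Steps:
A(d) = d
L(s) = 1/(2*s) (L(s) = 1/(s + s) = 1/(2*s))
Z(U, p) = -3*p (Z(U, p) = (p*(-3))*1 = -3*p*1 = -3*p)
(2102 - 21*(-17 - 1))*(2236 + Z(-67, L(2))) = (2102 - 21*(-17 - 1))*(2236 - 3/(2*2)) = (2102 - 21*(-18))*(2236 - 3/(2*2)) = (2102 + 378)*(2236 - 3*1/4) = 2480*(2236 - 3/4) = 2480*(8941/4) = 5543420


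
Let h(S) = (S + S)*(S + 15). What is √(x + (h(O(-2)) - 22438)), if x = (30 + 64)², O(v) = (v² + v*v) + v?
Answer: 5*I*√534 ≈ 115.54*I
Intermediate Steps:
O(v) = v + 2*v² (O(v) = (v² + v²) + v = 2*v² + v = v + 2*v²)
h(S) = 2*S*(15 + S) (h(S) = (2*S)*(15 + S) = 2*S*(15 + S))
x = 8836 (x = 94² = 8836)
√(x + (h(O(-2)) - 22438)) = √(8836 + (2*(-2*(1 + 2*(-2)))*(15 - 2*(1 + 2*(-2))) - 22438)) = √(8836 + (2*(-2*(1 - 4))*(15 - 2*(1 - 4)) - 22438)) = √(8836 + (2*(-2*(-3))*(15 - 2*(-3)) - 22438)) = √(8836 + (2*6*(15 + 6) - 22438)) = √(8836 + (2*6*21 - 22438)) = √(8836 + (252 - 22438)) = √(8836 - 22186) = √(-13350) = 5*I*√534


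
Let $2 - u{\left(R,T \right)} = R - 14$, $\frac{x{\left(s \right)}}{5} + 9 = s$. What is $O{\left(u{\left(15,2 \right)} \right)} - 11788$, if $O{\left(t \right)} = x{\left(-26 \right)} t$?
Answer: $-11963$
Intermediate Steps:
$x{\left(s \right)} = -45 + 5 s$
$u{\left(R,T \right)} = 16 - R$ ($u{\left(R,T \right)} = 2 - \left(R - 14\right) = 2 - \left(-14 + R\right) = 16 - R$)
$O{\left(t \right)} = - 175 t$ ($O{\left(t \right)} = \left(-45 + 5 \left(-26\right)\right) t = \left(-45 - 130\right) t = - 175 t$)
$O{\left(u{\left(15,2 \right)} \right)} - 11788 = - 175 \left(16 - 15\right) - 11788 = \left(-175\right) 1 - 11788 = -175 - 11788 = -11963$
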